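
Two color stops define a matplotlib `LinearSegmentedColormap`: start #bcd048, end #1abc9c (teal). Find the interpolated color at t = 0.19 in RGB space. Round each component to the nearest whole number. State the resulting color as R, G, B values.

(157, 204, 88)

#bcd048 → (188, 208, 72); #1abc9c → (26, 188, 156).
R = 188 + 0.19 × (26 − 188) = 188 + 0.19 × -162 = 157.22 → 157
G = 208 + 0.19 × (188 − 208) = 208 + 0.19 × -20 = 204.2 → 204
B = 72 + 0.19 × (156 − 72) = 72 + 0.19 × 84 = 87.96 → 88
So the blended color is (157, 204, 88), about #9dcc58.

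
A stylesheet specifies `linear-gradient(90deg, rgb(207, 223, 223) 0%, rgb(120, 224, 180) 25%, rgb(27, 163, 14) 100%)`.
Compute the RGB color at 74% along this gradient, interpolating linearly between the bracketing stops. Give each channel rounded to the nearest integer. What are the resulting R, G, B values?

(59, 184, 72)

74% lies between the 25% and 100% stops, so the local fraction is t = (74 − 25)/(100 − 25) = 49/75 ≈ 0.6533.
R = 120 + 0.6533 × (27 − 120) = 59.243 → 59
G = 224 + 0.6533 × (163 − 224) = 184.149 → 184
B = 180 + 0.6533 × (14 − 180) = 71.552 → 72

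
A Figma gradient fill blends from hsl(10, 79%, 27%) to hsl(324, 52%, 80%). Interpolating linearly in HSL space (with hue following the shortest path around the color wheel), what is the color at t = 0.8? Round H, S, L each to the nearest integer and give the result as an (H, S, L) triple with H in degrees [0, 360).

Hue: 324 − 10 = 314°, but |314| > 180 so the shorter arc goes the other way: Δh = 314 − 360 = -46°.
H = 10 + 0.8 × (-46) = -26.8 → -27 → -27 mod 360 = 333°
S = 79 + 0.8 × (52 − 79) = 57.4 → 57%
L = 27 + 0.8 × (80 − 27) = 69.4 → 69%

(333, 57, 69)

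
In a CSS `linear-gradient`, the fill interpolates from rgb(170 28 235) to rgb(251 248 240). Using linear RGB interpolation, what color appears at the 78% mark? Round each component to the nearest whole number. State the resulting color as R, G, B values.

(233, 200, 239)

78% corresponds to t = 0.78.
R = 170 + 0.78 × (251 − 170) = 170 + 0.78 × 81 = 233.18 → 233
G = 28 + 0.78 × (248 − 28) = 28 + 0.78 × 220 = 199.6 → 200
B = 235 + 0.78 × (240 − 235) = 235 + 0.78 × 5 = 238.9 → 239
So the blended color is (233, 200, 239), about #e9c8ef.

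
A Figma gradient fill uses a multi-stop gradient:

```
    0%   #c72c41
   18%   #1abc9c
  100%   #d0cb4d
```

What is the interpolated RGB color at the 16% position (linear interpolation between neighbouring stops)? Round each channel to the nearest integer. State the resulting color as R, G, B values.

(45, 172, 146)

16% lies between the 0% and 18% stops, so the local fraction is t = (16 − 0)/(18 − 0) = 16/18 ≈ 0.8889.
#c72c41 → (199, 44, 65); #1abc9c → (26, 188, 156).
R = 199 + 0.8889 × (26 − 199) = 45.22 → 45
G = 44 + 0.8889 × (188 − 44) = 172.002 → 172
B = 65 + 0.8889 × (156 − 65) = 145.89 → 146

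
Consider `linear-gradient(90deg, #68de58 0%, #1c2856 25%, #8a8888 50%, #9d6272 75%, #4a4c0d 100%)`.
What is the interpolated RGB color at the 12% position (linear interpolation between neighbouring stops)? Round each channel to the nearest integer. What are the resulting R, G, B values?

12% lies between the 0% and 25% stops, so the local fraction is t = (12 − 0)/(25 − 0) = 12/25 ≈ 0.48.
#68de58 → (104, 222, 88); #1c2856 → (28, 40, 86).
R = 104 + 0.48 × (28 − 104) = 67.52 → 68
G = 222 + 0.48 × (40 − 222) = 134.64 → 135
B = 88 + 0.48 × (86 − 88) = 87.04 → 87

(68, 135, 87)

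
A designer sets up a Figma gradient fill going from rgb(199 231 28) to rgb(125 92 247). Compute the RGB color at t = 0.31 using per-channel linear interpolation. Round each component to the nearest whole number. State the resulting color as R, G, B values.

R = 199 + 0.31 × (125 − 199) = 199 + 0.31 × -74 = 176.06 → 176
G = 231 + 0.31 × (92 − 231) = 231 + 0.31 × -139 = 187.91 → 188
B = 28 + 0.31 × (247 − 28) = 28 + 0.31 × 219 = 95.89 → 96
So the blended color is (176, 188, 96), about #b0bc60.

(176, 188, 96)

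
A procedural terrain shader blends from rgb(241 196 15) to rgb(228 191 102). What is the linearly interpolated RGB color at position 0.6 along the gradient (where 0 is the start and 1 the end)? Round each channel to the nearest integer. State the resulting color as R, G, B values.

R = 241 + 0.6 × (228 − 241) = 241 + 0.6 × -13 = 233.2 → 233
G = 196 + 0.6 × (191 − 196) = 196 + 0.6 × -5 = 193 → 193
B = 15 + 0.6 × (102 − 15) = 15 + 0.6 × 87 = 67.2 → 67
So the blended color is (233, 193, 67), about #e9c143.

(233, 193, 67)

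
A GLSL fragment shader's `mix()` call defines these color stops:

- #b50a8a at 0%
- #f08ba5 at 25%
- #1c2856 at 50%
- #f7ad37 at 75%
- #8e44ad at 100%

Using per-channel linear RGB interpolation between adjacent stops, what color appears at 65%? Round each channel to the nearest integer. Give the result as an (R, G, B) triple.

65% lies between the 50% and 75% stops, so the local fraction is t = (65 − 50)/(75 − 50) = 15/25 ≈ 0.6.
#1c2856 → (28, 40, 86); #f7ad37 → (247, 173, 55).
R = 28 + 0.6 × (247 − 28) = 159.4 → 159
G = 40 + 0.6 × (173 − 40) = 119.8 → 120
B = 86 + 0.6 × (55 − 86) = 67.4 → 67

(159, 120, 67)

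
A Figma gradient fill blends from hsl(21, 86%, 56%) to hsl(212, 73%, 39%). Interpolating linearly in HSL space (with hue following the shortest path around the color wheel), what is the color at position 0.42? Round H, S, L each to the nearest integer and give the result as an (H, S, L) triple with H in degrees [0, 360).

(310, 81, 49)

Hue: 212 − 21 = 191°, but |191| > 180 so the shorter arc goes the other way: Δh = 191 − 360 = -169°.
H = 21 + 0.42 × (-169) = -49.98 → -50 → -50 mod 360 = 310°
S = 86 + 0.42 × (73 − 86) = 80.54 → 81%
L = 56 + 0.42 × (39 − 56) = 48.86 → 49%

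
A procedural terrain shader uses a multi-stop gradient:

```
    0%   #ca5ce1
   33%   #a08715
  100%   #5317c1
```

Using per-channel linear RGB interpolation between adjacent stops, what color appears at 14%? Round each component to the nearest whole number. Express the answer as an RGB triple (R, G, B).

(184, 110, 138)

14% lies between the 0% and 33% stops, so the local fraction is t = (14 − 0)/(33 − 0) = 14/33 ≈ 0.4242.
#ca5ce1 → (202, 92, 225); #a08715 → (160, 135, 21).
R = 202 + 0.4242 × (160 − 202) = 184.184 → 184
G = 92 + 0.4242 × (135 − 92) = 110.241 → 110
B = 225 + 0.4242 × (21 − 225) = 138.463 → 138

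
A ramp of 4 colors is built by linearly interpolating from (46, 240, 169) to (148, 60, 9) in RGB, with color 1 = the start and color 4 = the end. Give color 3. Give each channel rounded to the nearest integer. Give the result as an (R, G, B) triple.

With 4 swatches and endpoints inclusive, swatch 3 sits at t = (3 − 1)/(4 − 1) = 2/3 ≈ 0.6667.
R = 46 + 0.6667 × (148 − 46) = 114.003 → 114
G = 240 + 0.6667 × (60 − 240) = 119.994 → 120
B = 169 + 0.6667 × (9 − 169) = 62.328 → 62

(114, 120, 62)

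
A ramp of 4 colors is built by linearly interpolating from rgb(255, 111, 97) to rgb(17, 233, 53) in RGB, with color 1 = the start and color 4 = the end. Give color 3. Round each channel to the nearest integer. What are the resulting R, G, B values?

With 4 swatches and endpoints inclusive, swatch 3 sits at t = (3 − 1)/(4 − 1) = 2/3 ≈ 0.6667.
R = 255 + 0.6667 × (17 − 255) = 96.325 → 96
G = 111 + 0.6667 × (233 − 111) = 192.337 → 192
B = 97 + 0.6667 × (53 − 97) = 67.665 → 68

(96, 192, 68)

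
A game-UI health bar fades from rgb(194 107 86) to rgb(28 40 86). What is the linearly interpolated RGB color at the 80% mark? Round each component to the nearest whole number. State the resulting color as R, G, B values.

80% corresponds to t = 0.8.
R = 194 + 0.8 × (28 − 194) = 194 + 0.8 × -166 = 61.2 → 61
G = 107 + 0.8 × (40 − 107) = 107 + 0.8 × -67 = 53.4 → 53
B = 86 + 0.8 × (86 − 86) = 86 + 0.8 × 0 = 86 → 86

(61, 53, 86)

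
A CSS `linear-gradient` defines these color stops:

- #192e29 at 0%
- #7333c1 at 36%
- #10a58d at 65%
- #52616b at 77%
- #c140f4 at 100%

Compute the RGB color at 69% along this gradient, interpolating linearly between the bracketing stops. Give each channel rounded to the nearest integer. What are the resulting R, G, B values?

69% lies between the 65% and 77% stops, so the local fraction is t = (69 − 65)/(77 − 65) = 4/12 ≈ 0.3333.
#10a58d → (16, 165, 141); #52616b → (82, 97, 107).
R = 16 + 0.3333 × (82 − 16) = 37.998 → 38
G = 165 + 0.3333 × (97 − 165) = 142.336 → 142
B = 141 + 0.3333 × (107 − 141) = 129.668 → 130

(38, 142, 130)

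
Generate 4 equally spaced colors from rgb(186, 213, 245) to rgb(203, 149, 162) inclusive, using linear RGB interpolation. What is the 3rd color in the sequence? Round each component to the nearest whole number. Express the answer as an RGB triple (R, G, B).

With 4 swatches and endpoints inclusive, swatch 3 sits at t = (3 − 1)/(4 − 1) = 2/3 ≈ 0.6667.
R = 186 + 0.6667 × (203 − 186) = 197.334 → 197
G = 213 + 0.6667 × (149 − 213) = 170.331 → 170
B = 245 + 0.6667 × (162 − 245) = 189.664 → 190

(197, 170, 190)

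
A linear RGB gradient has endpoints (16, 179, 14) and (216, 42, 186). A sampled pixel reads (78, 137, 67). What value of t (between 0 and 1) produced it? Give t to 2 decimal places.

Invert the lerp on the R channel (largest span, 200): t = (78 − 16) / (216 − 16) = 62/200 = 0.31.
Check on G: (137 − 179)/(42 − 179) = 0.3066 ✓

0.31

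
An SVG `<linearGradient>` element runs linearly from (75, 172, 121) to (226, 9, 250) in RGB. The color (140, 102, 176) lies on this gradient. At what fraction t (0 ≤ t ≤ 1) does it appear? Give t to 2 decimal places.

Invert the lerp on the G channel (largest span, 163): t = (102 − 172) / (9 − 172) = -70/-163 = 0.42945.
Check on R: (140 − 75)/(226 − 75) = 0.4305 ✓

0.43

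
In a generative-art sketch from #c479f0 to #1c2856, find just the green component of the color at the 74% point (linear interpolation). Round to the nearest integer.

G₁ = 121 (from #c479f0), G₂ = 40 (from #1c2856).
G = 121 + 0.74 × (40 − 121) = 61.06 → 61

61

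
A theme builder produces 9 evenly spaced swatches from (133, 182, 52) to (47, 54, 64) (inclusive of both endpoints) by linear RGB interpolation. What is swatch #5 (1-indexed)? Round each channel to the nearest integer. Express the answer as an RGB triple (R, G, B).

With 9 swatches and endpoints inclusive, swatch 5 sits at t = (5 − 1)/(9 − 1) = 4/8 ≈ 0.5.
R = 133 + 0.5 × (47 − 133) = 90 → 90
G = 182 + 0.5 × (54 − 182) = 118 → 118
B = 52 + 0.5 × (64 − 52) = 58 → 58

(90, 118, 58)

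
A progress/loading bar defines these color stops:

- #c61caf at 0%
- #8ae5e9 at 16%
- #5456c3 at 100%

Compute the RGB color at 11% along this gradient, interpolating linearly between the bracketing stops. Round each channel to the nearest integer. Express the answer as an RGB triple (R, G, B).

11% lies between the 0% and 16% stops, so the local fraction is t = (11 − 0)/(16 − 0) = 11/16 ≈ 0.6875.
#c61caf → (198, 28, 175); #8ae5e9 → (138, 229, 233).
R = 198 + 0.6875 × (138 − 198) = 156.75 → 157
G = 28 + 0.6875 × (229 − 28) = 166.188 → 166
B = 175 + 0.6875 × (233 − 175) = 214.875 → 215

(157, 166, 215)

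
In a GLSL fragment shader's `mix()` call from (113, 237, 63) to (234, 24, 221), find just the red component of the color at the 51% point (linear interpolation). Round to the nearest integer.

R = 113 + 0.51 × (234 − 113) = 174.71 → 175

175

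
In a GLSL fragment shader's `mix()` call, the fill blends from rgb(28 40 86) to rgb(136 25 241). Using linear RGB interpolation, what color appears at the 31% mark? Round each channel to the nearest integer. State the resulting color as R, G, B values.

(61, 35, 134)

31% corresponds to t = 0.31.
R = 28 + 0.31 × (136 − 28) = 28 + 0.31 × 108 = 61.48 → 61
G = 40 + 0.31 × (25 − 40) = 40 + 0.31 × -15 = 35.35 → 35
B = 86 + 0.31 × (241 − 86) = 86 + 0.31 × 155 = 134.05 → 134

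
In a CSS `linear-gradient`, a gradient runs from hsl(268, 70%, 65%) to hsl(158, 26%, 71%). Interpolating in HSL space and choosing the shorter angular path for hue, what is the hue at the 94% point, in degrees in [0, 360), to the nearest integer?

Hue arc: Δh = 158 − 268 = -110° (|Δh| ≤ 180, already the shorter path).
H = 268 + 0.94 × (-110) = 164.6 → 165°

165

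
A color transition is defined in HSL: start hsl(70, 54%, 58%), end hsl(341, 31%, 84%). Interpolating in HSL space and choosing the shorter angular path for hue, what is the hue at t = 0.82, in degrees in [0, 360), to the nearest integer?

Hue: 341 − 70 = 271°, but |271| > 180 so the shorter arc goes the other way: Δh = 271 − 360 = -89°.
H = 70 + 0.82 × (-89) = -2.98 → -3 → -3 mod 360 = 357°

357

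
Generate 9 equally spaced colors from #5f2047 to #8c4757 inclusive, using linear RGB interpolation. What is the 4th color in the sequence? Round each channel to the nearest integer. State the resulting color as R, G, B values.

(112, 47, 77)

With 9 swatches and endpoints inclusive, swatch 4 sits at t = (4 − 1)/(9 − 1) = 3/8 ≈ 0.375.
#5f2047 → (95, 32, 71); #8c4757 → (140, 71, 87).
R = 95 + 0.375 × (140 − 95) = 111.875 → 112
G = 32 + 0.375 × (71 − 32) = 46.625 → 47
B = 71 + 0.375 × (87 − 71) = 77 → 77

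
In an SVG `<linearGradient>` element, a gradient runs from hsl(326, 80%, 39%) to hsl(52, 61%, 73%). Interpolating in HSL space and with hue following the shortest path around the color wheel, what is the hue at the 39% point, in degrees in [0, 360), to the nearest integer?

0

Hue: 52 − 326 = -274°, but |-274| > 180 so the shorter arc goes the other way: Δh = -274 + 360 = 86°.
H = 326 + 0.39 × (86) = 359.54 → 360 → 360 mod 360 = 0°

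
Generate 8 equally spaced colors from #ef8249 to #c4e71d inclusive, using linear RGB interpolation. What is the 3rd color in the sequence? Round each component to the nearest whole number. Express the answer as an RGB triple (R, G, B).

(227, 159, 60)

With 8 swatches and endpoints inclusive, swatch 3 sits at t = (3 − 1)/(8 − 1) = 2/7 ≈ 0.2857.
#ef8249 → (239, 130, 73); #c4e71d → (196, 231, 29).
R = 239 + 0.2857 × (196 − 239) = 226.715 → 227
G = 130 + 0.2857 × (231 − 130) = 158.856 → 159
B = 73 + 0.2857 × (29 − 73) = 60.429 → 60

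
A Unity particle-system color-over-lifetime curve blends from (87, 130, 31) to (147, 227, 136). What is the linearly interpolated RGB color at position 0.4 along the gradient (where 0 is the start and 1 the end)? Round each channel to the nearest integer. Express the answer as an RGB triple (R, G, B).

R = 87 + 0.4 × (147 − 87) = 87 + 0.4 × 60 = 111 → 111
G = 130 + 0.4 × (227 − 130) = 130 + 0.4 × 97 = 168.8 → 169
B = 31 + 0.4 × (136 − 31) = 31 + 0.4 × 105 = 73 → 73

(111, 169, 73)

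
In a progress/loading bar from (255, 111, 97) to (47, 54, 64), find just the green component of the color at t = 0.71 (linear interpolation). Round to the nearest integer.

71

G = 111 + 0.71 × (54 − 111) = 70.53 → 71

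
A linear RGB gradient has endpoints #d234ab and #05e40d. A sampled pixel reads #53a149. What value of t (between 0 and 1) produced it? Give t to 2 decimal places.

Invert the lerp on the R channel (largest span, 205): t = (83 − 210) / (5 − 210) = -127/-205 = 0.61951.
Check on G: (161 − 52)/(228 − 52) = 0.6193 ✓

0.62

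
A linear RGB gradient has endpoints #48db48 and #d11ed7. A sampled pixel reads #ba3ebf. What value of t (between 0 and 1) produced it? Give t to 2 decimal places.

0.83

Invert the lerp on the G channel (largest span, 189): t = (62 − 219) / (30 − 219) = -157/-189 = 0.83069.
Check on R: (186 − 72)/(209 − 72) = 0.8321 ✓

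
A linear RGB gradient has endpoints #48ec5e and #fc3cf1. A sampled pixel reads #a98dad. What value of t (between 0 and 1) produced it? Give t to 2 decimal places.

0.54

Invert the lerp on the R channel (largest span, 180): t = (169 − 72) / (252 − 72) = 97/180 = 0.53889.
Check on G: (141 − 236)/(60 − 236) = 0.5398 ✓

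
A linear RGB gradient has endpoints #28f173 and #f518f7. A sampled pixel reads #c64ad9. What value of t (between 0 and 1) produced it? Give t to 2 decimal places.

Invert the lerp on the G channel (largest span, 217): t = (74 − 241) / (24 − 241) = -167/-217 = 0.76959.
Check on R: (198 − 40)/(245 − 40) = 0.7707 ✓

0.77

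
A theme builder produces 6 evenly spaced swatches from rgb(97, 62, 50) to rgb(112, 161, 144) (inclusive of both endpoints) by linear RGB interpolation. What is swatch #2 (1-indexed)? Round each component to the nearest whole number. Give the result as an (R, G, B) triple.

With 6 swatches and endpoints inclusive, swatch 2 sits at t = (2 − 1)/(6 − 1) = 1/5 ≈ 0.2.
R = 97 + 0.2 × (112 − 97) = 100 → 100
G = 62 + 0.2 × (161 − 62) = 81.8 → 82
B = 50 + 0.2 × (144 − 50) = 68.8 → 69

(100, 82, 69)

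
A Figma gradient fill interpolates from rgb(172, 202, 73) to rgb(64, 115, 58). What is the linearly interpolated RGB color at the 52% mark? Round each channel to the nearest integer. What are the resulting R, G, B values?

(116, 157, 65)

52% corresponds to t = 0.52.
R = 172 + 0.52 × (64 − 172) = 172 + 0.52 × -108 = 115.84 → 116
G = 202 + 0.52 × (115 − 202) = 202 + 0.52 × -87 = 156.76 → 157
B = 73 + 0.52 × (58 − 73) = 73 + 0.52 × -15 = 65.2 → 65
So the blended color is (116, 157, 65), about #749d41.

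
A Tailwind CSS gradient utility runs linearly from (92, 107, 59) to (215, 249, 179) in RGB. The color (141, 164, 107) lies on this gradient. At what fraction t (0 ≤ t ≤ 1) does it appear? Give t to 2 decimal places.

0.40

Invert the lerp on the G channel (largest span, 142): t = (164 − 107) / (249 − 107) = 57/142 = 0.40141.
Check on R: (141 − 92)/(215 − 92) = 0.3984 ✓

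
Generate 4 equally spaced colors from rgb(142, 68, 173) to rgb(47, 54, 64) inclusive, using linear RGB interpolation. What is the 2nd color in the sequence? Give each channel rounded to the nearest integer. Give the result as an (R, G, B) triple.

With 4 swatches and endpoints inclusive, swatch 2 sits at t = (2 − 1)/(4 − 1) = 1/3 ≈ 0.3333.
R = 142 + 0.3333 × (47 − 142) = 110.337 → 110
G = 68 + 0.3333 × (54 − 68) = 63.334 → 63
B = 173 + 0.3333 × (64 − 173) = 136.67 → 137

(110, 63, 137)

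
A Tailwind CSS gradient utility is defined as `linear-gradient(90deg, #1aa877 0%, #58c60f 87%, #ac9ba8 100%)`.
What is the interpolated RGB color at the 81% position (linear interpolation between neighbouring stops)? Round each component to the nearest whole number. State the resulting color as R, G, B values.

81% lies between the 0% and 87% stops, so the local fraction is t = (81 − 0)/(87 − 0) = 81/87 ≈ 0.931.
#1aa877 → (26, 168, 119); #58c60f → (88, 198, 15).
R = 26 + 0.931 × (88 − 26) = 83.722 → 84
G = 168 + 0.931 × (198 − 168) = 195.93 → 196
B = 119 + 0.931 × (15 − 119) = 22.176 → 22

(84, 196, 22)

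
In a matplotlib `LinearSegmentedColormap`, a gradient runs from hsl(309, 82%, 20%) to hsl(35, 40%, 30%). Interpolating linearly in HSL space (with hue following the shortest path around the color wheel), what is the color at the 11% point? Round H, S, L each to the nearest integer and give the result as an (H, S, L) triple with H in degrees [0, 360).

Hue: 35 − 309 = -274°, but |-274| > 180 so the shorter arc goes the other way: Δh = -274 + 360 = 86°.
H = 309 + 0.11 × (86) = 318.46 → 318°
S = 82 + 0.11 × (40 − 82) = 77.38 → 77%
L = 20 + 0.11 × (30 − 20) = 21.1 → 21%

(318, 77, 21)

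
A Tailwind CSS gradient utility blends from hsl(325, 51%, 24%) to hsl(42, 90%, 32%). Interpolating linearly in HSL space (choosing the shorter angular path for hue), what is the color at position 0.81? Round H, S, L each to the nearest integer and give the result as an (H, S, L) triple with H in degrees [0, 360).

(27, 83, 30)

Hue: 42 − 325 = -283°, but |-283| > 180 so the shorter arc goes the other way: Δh = -283 + 360 = 77°.
H = 325 + 0.81 × (77) = 387.37 → 387 → 387 mod 360 = 27°
S = 51 + 0.81 × (90 − 51) = 82.59 → 83%
L = 24 + 0.81 × (32 − 24) = 30.48 → 30%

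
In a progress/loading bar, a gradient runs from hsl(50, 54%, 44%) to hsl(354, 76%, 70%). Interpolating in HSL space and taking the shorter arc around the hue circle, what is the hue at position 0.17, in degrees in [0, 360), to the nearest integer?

40

Hue: 354 − 50 = 304°, but |304| > 180 so the shorter arc goes the other way: Δh = 304 − 360 = -56°.
H = 50 + 0.17 × (-56) = 40.48 → 40°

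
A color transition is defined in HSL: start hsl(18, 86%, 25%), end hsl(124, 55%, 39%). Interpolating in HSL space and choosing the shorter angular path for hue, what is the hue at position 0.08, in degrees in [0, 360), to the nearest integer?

Hue arc: Δh = 124 − 18 = 106° (|Δh| ≤ 180, already the shorter path).
H = 18 + 0.08 × (106) = 26.48 → 26°

26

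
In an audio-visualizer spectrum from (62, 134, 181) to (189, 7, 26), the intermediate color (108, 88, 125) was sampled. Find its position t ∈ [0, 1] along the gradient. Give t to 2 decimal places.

Invert the lerp on the B channel (largest span, 155): t = (125 − 181) / (26 − 181) = -56/-155 = 0.36129.
Check on R: (108 − 62)/(189 − 62) = 0.3622 ✓

0.36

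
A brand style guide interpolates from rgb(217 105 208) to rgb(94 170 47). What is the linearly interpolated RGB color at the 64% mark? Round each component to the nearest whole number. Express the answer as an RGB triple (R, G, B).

(138, 147, 105)

64% corresponds to t = 0.64.
R = 217 + 0.64 × (94 − 217) = 217 + 0.64 × -123 = 138.28 → 138
G = 105 + 0.64 × (170 − 105) = 105 + 0.64 × 65 = 146.6 → 147
B = 208 + 0.64 × (47 − 208) = 208 + 0.64 × -161 = 104.96 → 105
So the blended color is (138, 147, 105), about #8a9369.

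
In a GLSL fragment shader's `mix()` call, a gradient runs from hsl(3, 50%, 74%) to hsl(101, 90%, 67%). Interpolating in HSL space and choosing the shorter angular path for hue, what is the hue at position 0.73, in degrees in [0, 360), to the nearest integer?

75

Hue arc: Δh = 101 − 3 = 98° (|Δh| ≤ 180, already the shorter path).
H = 3 + 0.73 × (98) = 74.54 → 75°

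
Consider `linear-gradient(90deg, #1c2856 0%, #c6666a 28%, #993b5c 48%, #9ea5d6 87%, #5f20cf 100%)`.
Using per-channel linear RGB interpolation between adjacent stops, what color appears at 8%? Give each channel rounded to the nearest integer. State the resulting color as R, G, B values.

8% lies between the 0% and 28% stops, so the local fraction is t = (8 − 0)/(28 − 0) = 8/28 ≈ 0.2857.
#1c2856 → (28, 40, 86); #c6666a → (198, 102, 106).
R = 28 + 0.2857 × (198 − 28) = 76.569 → 77
G = 40 + 0.2857 × (102 − 40) = 57.713 → 58
B = 86 + 0.2857 × (106 − 86) = 91.714 → 92

(77, 58, 92)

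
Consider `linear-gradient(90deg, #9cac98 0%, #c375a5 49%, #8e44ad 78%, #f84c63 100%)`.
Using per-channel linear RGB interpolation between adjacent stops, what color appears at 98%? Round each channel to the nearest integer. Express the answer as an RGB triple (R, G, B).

(238, 75, 106)

98% lies between the 78% and 100% stops, so the local fraction is t = (98 − 78)/(100 − 78) = 20/22 ≈ 0.9091.
#8e44ad → (142, 68, 173); #f84c63 → (248, 76, 99).
R = 142 + 0.9091 × (248 − 142) = 238.365 → 238
G = 68 + 0.9091 × (76 − 68) = 75.273 → 75
B = 173 + 0.9091 × (99 − 173) = 105.727 → 106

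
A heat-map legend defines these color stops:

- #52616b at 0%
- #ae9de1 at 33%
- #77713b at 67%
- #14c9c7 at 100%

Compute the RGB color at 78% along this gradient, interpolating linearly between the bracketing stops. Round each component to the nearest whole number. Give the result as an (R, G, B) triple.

(86, 142, 106)

78% lies between the 67% and 100% stops, so the local fraction is t = (78 − 67)/(100 − 67) = 11/33 ≈ 0.3333.
#77713b → (119, 113, 59); #14c9c7 → (20, 201, 199).
R = 119 + 0.3333 × (20 − 119) = 86.003 → 86
G = 113 + 0.3333 × (201 − 113) = 142.33 → 142
B = 59 + 0.3333 × (199 − 59) = 105.662 → 106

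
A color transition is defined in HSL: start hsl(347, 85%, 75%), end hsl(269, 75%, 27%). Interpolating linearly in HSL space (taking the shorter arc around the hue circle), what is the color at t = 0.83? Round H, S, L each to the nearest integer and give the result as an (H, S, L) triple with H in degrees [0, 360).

(282, 77, 35)

Hue arc: Δh = 269 − 347 = -78° (|Δh| ≤ 180, already the shorter path).
H = 347 + 0.83 × (-78) = 282.26 → 282°
S = 85 + 0.83 × (75 − 85) = 76.7 → 77%
L = 75 + 0.83 × (27 − 75) = 35.16 → 35%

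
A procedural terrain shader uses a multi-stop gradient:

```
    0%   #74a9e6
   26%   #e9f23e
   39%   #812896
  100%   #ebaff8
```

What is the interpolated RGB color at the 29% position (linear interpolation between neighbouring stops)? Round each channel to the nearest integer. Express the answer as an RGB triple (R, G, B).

(209, 195, 82)

29% lies between the 26% and 39% stops, so the local fraction is t = (29 − 26)/(39 − 26) = 3/13 ≈ 0.2308.
#e9f23e → (233, 242, 62); #812896 → (129, 40, 150).
R = 233 + 0.2308 × (129 − 233) = 208.997 → 209
G = 242 + 0.2308 × (40 − 242) = 195.378 → 195
B = 62 + 0.2308 × (150 − 62) = 82.31 → 82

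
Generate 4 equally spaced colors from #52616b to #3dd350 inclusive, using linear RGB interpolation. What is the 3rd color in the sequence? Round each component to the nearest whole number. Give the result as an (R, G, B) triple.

(68, 173, 89)

With 4 swatches and endpoints inclusive, swatch 3 sits at t = (3 − 1)/(4 − 1) = 2/3 ≈ 0.6667.
#52616b → (82, 97, 107); #3dd350 → (61, 211, 80).
R = 82 + 0.6667 × (61 − 82) = 67.999 → 68
G = 97 + 0.6667 × (211 − 97) = 173.004 → 173
B = 107 + 0.6667 × (80 − 107) = 88.999 → 89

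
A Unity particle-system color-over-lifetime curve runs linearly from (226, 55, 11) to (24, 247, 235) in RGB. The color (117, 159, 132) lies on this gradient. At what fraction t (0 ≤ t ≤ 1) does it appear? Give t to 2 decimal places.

0.54

Invert the lerp on the B channel (largest span, 224): t = (132 − 11) / (235 − 11) = 121/224 = 0.54018.
Check on R: (117 − 226)/(24 − 226) = 0.5396 ✓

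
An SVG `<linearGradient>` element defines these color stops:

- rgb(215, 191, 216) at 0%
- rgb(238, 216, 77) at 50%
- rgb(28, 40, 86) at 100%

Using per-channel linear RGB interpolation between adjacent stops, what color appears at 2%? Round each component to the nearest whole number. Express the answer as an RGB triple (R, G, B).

(216, 192, 210)

2% lies between the 0% and 50% stops, so the local fraction is t = (2 − 0)/(50 − 0) = 2/50 ≈ 0.04.
R = 215 + 0.04 × (238 − 215) = 215.92 → 216
G = 191 + 0.04 × (216 − 191) = 192 → 192
B = 216 + 0.04 × (77 − 216) = 210.44 → 210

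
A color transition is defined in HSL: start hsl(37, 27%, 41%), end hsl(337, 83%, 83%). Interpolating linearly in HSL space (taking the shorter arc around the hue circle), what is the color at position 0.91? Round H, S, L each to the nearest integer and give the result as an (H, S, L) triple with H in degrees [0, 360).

(342, 78, 79)

Hue: 337 − 37 = 300°, but |300| > 180 so the shorter arc goes the other way: Δh = 300 − 360 = -60°.
H = 37 + 0.91 × (-60) = -17.6 → -18 → -18 mod 360 = 342°
S = 27 + 0.91 × (83 − 27) = 77.96 → 78%
L = 41 + 0.91 × (83 − 41) = 79.22 → 79%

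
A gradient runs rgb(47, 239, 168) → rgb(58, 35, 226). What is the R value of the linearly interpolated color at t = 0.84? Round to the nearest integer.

R = 47 + 0.84 × (58 − 47) = 56.24 → 56

56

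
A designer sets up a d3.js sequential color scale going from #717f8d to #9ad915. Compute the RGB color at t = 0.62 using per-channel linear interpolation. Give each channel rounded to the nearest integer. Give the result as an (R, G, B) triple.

(138, 183, 67)

#717f8d → (113, 127, 141); #9ad915 → (154, 217, 21).
R = 113 + 0.62 × (154 − 113) = 113 + 0.62 × 41 = 138.42 → 138
G = 127 + 0.62 × (217 − 127) = 127 + 0.62 × 90 = 182.8 → 183
B = 141 + 0.62 × (21 − 141) = 141 + 0.62 × -120 = 66.6 → 67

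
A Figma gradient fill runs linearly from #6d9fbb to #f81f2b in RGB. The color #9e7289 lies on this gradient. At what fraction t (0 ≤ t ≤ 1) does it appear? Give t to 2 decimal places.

Invert the lerp on the B channel (largest span, 144): t = (137 − 187) / (43 − 187) = -50/-144 = 0.34722.
Check on R: (158 − 109)/(248 − 109) = 0.3525 ✓

0.35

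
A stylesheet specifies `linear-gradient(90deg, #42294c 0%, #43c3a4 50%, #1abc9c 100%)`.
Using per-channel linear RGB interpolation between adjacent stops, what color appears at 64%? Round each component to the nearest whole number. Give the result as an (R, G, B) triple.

64% lies between the 50% and 100% stops, so the local fraction is t = (64 − 50)/(100 − 50) = 14/50 ≈ 0.28.
#43c3a4 → (67, 195, 164); #1abc9c → (26, 188, 156).
R = 67 + 0.28 × (26 − 67) = 55.52 → 56
G = 195 + 0.28 × (188 − 195) = 193.04 → 193
B = 164 + 0.28 × (156 − 164) = 161.76 → 162

(56, 193, 162)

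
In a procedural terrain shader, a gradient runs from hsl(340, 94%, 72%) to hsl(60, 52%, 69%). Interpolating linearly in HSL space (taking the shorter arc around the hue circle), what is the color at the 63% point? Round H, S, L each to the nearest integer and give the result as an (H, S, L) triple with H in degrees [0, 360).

Hue: 60 − 340 = -280°, but |-280| > 180 so the shorter arc goes the other way: Δh = -280 + 360 = 80°.
H = 340 + 0.63 × (80) = 390.4 → 390 → 390 mod 360 = 30°
S = 94 + 0.63 × (52 − 94) = 67.54 → 68%
L = 72 + 0.63 × (69 − 72) = 70.11 → 70%

(30, 68, 70)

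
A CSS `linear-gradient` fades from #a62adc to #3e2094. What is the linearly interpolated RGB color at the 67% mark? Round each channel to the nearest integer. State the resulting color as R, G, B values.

#a62adc → (166, 42, 220); #3e2094 → (62, 32, 148).
67% corresponds to t = 0.67.
R = 166 + 0.67 × (62 − 166) = 166 + 0.67 × -104 = 96.32 → 96
G = 42 + 0.67 × (32 − 42) = 42 + 0.67 × -10 = 35.3 → 35
B = 220 + 0.67 × (148 − 220) = 220 + 0.67 × -72 = 171.76 → 172

(96, 35, 172)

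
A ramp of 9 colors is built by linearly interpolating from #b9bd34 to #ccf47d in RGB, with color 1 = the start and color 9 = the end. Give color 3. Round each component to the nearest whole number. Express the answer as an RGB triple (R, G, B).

With 9 swatches and endpoints inclusive, swatch 3 sits at t = (3 − 1)/(9 − 1) = 2/8 ≈ 0.25.
#b9bd34 → (185, 189, 52); #ccf47d → (204, 244, 125).
R = 185 + 0.25 × (204 − 185) = 189.75 → 190
G = 189 + 0.25 × (244 − 189) = 202.75 → 203
B = 52 + 0.25 × (125 − 52) = 70.25 → 70

(190, 203, 70)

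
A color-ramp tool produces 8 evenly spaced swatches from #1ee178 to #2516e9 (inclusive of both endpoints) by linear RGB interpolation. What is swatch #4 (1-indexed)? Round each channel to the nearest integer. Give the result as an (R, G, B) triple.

(33, 138, 168)

With 8 swatches and endpoints inclusive, swatch 4 sits at t = (4 − 1)/(8 − 1) = 3/7 ≈ 0.4286.
#1ee178 → (30, 225, 120); #2516e9 → (37, 22, 233).
R = 30 + 0.4286 × (37 − 30) = 33 → 33
G = 225 + 0.4286 × (22 − 225) = 137.994 → 138
B = 120 + 0.4286 × (233 − 120) = 168.432 → 168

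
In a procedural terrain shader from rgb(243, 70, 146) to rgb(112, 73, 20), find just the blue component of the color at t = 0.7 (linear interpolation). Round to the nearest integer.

B = 146 + 0.7 × (20 − 146) = 57.8 → 58

58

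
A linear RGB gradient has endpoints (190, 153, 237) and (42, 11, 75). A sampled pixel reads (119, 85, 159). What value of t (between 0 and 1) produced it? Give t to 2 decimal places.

Invert the lerp on the B channel (largest span, 162): t = (159 − 237) / (75 − 237) = -78/-162 = 0.48148.
Check on R: (119 − 190)/(42 − 190) = 0.4797 ✓

0.48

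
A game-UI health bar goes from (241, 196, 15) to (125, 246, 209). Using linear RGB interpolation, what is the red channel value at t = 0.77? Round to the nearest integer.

152

R = 241 + 0.77 × (125 − 241) = 151.68 → 152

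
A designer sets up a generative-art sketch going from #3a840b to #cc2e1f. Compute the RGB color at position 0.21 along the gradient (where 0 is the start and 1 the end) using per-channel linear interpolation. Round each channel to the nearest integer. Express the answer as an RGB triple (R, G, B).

(89, 114, 15)

#3a840b → (58, 132, 11); #cc2e1f → (204, 46, 31).
R = 58 + 0.21 × (204 − 58) = 58 + 0.21 × 146 = 88.66 → 89
G = 132 + 0.21 × (46 − 132) = 132 + 0.21 × -86 = 113.94 → 114
B = 11 + 0.21 × (31 − 11) = 11 + 0.21 × 20 = 15.2 → 15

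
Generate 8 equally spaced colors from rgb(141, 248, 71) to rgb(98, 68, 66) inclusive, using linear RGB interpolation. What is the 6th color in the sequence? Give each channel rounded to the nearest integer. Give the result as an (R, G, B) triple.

(110, 119, 67)

With 8 swatches and endpoints inclusive, swatch 6 sits at t = (6 − 1)/(8 − 1) = 5/7 ≈ 0.7143.
R = 141 + 0.7143 × (98 − 141) = 110.285 → 110
G = 248 + 0.7143 × (68 − 248) = 119.426 → 119
B = 71 + 0.7143 × (66 − 71) = 67.428 → 67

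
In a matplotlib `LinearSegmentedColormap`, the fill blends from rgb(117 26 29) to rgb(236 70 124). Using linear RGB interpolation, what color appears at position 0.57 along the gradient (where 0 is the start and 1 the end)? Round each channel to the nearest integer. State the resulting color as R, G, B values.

(185, 51, 83)

R = 117 + 0.57 × (236 − 117) = 117 + 0.57 × 119 = 184.83 → 185
G = 26 + 0.57 × (70 − 26) = 26 + 0.57 × 44 = 51.08 → 51
B = 29 + 0.57 × (124 − 29) = 29 + 0.57 × 95 = 83.15 → 83
So the blended color is (185, 51, 83), about #b93353.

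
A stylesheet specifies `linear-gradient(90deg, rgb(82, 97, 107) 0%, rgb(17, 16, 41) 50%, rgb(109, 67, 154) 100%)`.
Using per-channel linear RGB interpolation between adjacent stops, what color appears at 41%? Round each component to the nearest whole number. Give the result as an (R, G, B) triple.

(29, 31, 53)

41% lies between the 0% and 50% stops, so the local fraction is t = (41 − 0)/(50 − 0) = 41/50 ≈ 0.82.
R = 82 + 0.82 × (17 − 82) = 28.7 → 29
G = 97 + 0.82 × (16 − 97) = 30.58 → 31
B = 107 + 0.82 × (41 − 107) = 52.88 → 53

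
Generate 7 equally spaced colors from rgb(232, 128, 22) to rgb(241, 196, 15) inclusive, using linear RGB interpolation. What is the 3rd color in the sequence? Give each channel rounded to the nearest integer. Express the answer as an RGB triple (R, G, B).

With 7 swatches and endpoints inclusive, swatch 3 sits at t = (3 − 1)/(7 − 1) = 2/6 ≈ 0.3333.
R = 232 + 0.3333 × (241 − 232) = 235 → 235
G = 128 + 0.3333 × (196 − 128) = 150.664 → 151
B = 22 + 0.3333 × (15 − 22) = 19.667 → 20

(235, 151, 20)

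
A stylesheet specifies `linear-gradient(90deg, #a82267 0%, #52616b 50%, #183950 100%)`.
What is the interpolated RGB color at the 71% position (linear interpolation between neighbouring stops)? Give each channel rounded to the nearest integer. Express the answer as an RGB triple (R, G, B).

(58, 80, 96)

71% lies between the 50% and 100% stops, so the local fraction is t = (71 − 50)/(100 − 50) = 21/50 ≈ 0.42.
#52616b → (82, 97, 107); #183950 → (24, 57, 80).
R = 82 + 0.42 × (24 − 82) = 57.64 → 58
G = 97 + 0.42 × (57 − 97) = 80.2 → 80
B = 107 + 0.42 × (80 − 107) = 95.66 → 96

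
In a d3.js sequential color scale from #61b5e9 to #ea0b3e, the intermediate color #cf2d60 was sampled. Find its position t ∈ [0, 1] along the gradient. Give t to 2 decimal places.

0.80

Invert the lerp on the B channel (largest span, 171): t = (96 − 233) / (62 − 233) = -137/-171 = 0.80117.
Check on R: (207 − 97)/(234 − 97) = 0.8029 ✓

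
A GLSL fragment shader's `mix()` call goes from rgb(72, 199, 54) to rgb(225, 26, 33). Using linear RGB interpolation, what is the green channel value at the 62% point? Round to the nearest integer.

G = 199 + 0.62 × (26 − 199) = 91.74 → 92

92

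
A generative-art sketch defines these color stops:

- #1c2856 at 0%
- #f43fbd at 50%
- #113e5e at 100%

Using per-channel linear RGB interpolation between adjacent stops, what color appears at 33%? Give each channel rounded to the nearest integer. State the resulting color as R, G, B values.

33% lies between the 0% and 50% stops, so the local fraction is t = (33 − 0)/(50 − 0) = 33/50 ≈ 0.66.
#1c2856 → (28, 40, 86); #f43fbd → (244, 63, 189).
R = 28 + 0.66 × (244 − 28) = 170.56 → 171
G = 40 + 0.66 × (63 − 40) = 55.18 → 55
B = 86 + 0.66 × (189 − 86) = 153.98 → 154

(171, 55, 154)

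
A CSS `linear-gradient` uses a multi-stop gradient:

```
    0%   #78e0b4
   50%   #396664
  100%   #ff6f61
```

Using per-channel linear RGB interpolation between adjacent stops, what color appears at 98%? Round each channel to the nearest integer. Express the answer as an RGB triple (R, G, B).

(247, 111, 97)

98% lies between the 50% and 100% stops, so the local fraction is t = (98 − 50)/(100 − 50) = 48/50 ≈ 0.96.
#396664 → (57, 102, 100); #ff6f61 → (255, 111, 97).
R = 57 + 0.96 × (255 − 57) = 247.08 → 247
G = 102 + 0.96 × (111 − 102) = 110.64 → 111
B = 100 + 0.96 × (97 − 100) = 97.12 → 97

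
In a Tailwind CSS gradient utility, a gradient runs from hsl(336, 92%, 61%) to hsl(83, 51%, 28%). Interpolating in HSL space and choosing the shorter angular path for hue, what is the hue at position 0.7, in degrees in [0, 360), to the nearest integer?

51

Hue: 83 − 336 = -253°, but |-253| > 180 so the shorter arc goes the other way: Δh = -253 + 360 = 107°.
H = 336 + 0.7 × (107) = 410.9 → 411 → 411 mod 360 = 51°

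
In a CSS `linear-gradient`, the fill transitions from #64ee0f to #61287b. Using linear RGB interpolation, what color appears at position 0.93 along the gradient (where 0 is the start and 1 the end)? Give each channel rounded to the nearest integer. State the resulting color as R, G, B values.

#64ee0f → (100, 238, 15); #61287b → (97, 40, 123).
R = 100 + 0.93 × (97 − 100) = 100 + 0.93 × -3 = 97.21 → 97
G = 238 + 0.93 × (40 − 238) = 238 + 0.93 × -198 = 53.86 → 54
B = 15 + 0.93 × (123 − 15) = 15 + 0.93 × 108 = 115.44 → 115
So the blended color is (97, 54, 115), about #613673.

(97, 54, 115)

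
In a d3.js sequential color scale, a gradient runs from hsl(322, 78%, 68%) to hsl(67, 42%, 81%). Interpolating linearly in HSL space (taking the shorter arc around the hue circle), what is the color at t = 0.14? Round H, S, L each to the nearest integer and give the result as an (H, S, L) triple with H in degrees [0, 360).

(337, 73, 70)

Hue: 67 − 322 = -255°, but |-255| > 180 so the shorter arc goes the other way: Δh = -255 + 360 = 105°.
H = 322 + 0.14 × (105) = 336.7 → 337°
S = 78 + 0.14 × (42 − 78) = 72.96 → 73%
L = 68 + 0.14 × (81 − 68) = 69.82 → 70%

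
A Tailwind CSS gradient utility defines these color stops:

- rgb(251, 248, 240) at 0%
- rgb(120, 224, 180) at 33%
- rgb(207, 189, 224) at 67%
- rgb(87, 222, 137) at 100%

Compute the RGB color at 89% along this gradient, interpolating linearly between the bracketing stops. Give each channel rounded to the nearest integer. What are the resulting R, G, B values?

(127, 211, 166)

89% lies between the 67% and 100% stops, so the local fraction is t = (89 − 67)/(100 − 67) = 22/33 ≈ 0.6667.
R = 207 + 0.6667 × (87 − 207) = 126.996 → 127
G = 189 + 0.6667 × (222 − 189) = 211.001 → 211
B = 224 + 0.6667 × (137 − 224) = 165.997 → 166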